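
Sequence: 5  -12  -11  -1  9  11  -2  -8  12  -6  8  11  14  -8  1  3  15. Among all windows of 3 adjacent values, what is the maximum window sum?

[5, -12, -11] → sum -18
[-12, -11, -1] → sum -24
[-11, -1, 9] → sum -3
[-1, 9, 11] → sum 19
[9, 11, -2] → sum 18
[11, -2, -8] → sum 1
[-2, -8, 12] → sum 2
[-8, 12, -6] → sum -2
[12, -6, 8] → sum 14
[-6, 8, 11] → sum 13
[8, 11, 14] → sum 33
[11, 14, -8] → sum 17
[14, -8, 1] → sum 7
[-8, 1, 3] → sum -4
[1, 3, 15] → sum 19
Maximum of these is 33.

33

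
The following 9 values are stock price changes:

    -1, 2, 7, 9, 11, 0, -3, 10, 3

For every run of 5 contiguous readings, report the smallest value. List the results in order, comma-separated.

-1, 0, -3, -3, -3

Sliding a size-5 window across the 9 values:
[-1, 2, 7, 9, 11] → min -1
[2, 7, 9, 11, 0] → min 0
[7, 9, 11, 0, -3] → min -3
[9, 11, 0, -3, 10] → min -3
[11, 0, -3, 10, 3] → min -3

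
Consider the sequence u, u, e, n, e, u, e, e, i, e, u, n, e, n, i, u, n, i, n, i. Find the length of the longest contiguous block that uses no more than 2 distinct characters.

[u] 1 distinct, len 1
[u, u] 1 distinct, len 2
[u, u, e] 2 distinct, len 3
[e, n] 2 distinct, len 2
[e, n, e] 2 distinct, len 3
[e, u] 2 distinct, len 2
[e, u, e] 2 distinct, len 3
[e, u, e, e] 2 distinct, len 4
[e, e, i] 2 distinct, len 3
[e, e, i, e] 2 distinct, len 4
[e, u] 2 distinct, len 2
[u, n] 2 distinct, len 2
[n, e] 2 distinct, len 2
[n, e, n] 2 distinct, len 3
[n, i] 2 distinct, len 2
[i, u] 2 distinct, len 2
[u, n] 2 distinct, len 2
[n, i] 2 distinct, len 2
[n, i, n] 2 distinct, len 3
[n, i, n, i] 2 distinct, len 4
Longest length with ≤2 distinct: 4.

4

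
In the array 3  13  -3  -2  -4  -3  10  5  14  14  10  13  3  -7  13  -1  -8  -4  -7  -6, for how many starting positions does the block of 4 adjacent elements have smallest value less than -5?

7

[3, 13, -3, -2] → min -3
[13, -3, -2, -4] → min -4
[-3, -2, -4, -3] → min -4
[-2, -4, -3, 10] → min -4
[-4, -3, 10, 5] → min -4
[-3, 10, 5, 14] → min -3
[10, 5, 14, 14] → min 5
[5, 14, 14, 10] → min 5
[14, 14, 10, 13] → min 10
[14, 10, 13, 3] → min 3
[10, 13, 3, -7] → min -7  < -5 ✓
[13, 3, -7, 13] → min -7  < -5 ✓
[3, -7, 13, -1] → min -7  < -5 ✓
[-7, 13, -1, -8] → min -8  < -5 ✓
[13, -1, -8, -4] → min -8  < -5 ✓
[-1, -8, -4, -7] → min -8  < -5 ✓
[-8, -4, -7, -6] → min -8  < -5 ✓
7 windows satisfy the condition.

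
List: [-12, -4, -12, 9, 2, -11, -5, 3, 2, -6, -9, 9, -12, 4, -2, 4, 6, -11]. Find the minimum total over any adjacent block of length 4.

-19

-12 -4 -12 9 → sum -19
-4 -12 9 2 → sum -5
-12 9 2 -11 → sum -12
9 2 -11 -5 → sum -5
2 -11 -5 3 → sum -11
-11 -5 3 2 → sum -11
-5 3 2 -6 → sum -6
3 2 -6 -9 → sum -10
2 -6 -9 9 → sum -4
-6 -9 9 -12 → sum -18
-9 9 -12 4 → sum -8
9 -12 4 -2 → sum -1
-12 4 -2 4 → sum -6
4 -2 4 6 → sum 12
-2 4 6 -11 → sum -3
Minimum of these is -19.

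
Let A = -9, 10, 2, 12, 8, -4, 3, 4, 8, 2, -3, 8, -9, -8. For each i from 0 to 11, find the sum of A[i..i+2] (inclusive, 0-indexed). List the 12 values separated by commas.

-9 10 2 → sum 3
10 2 12 → sum 24
2 12 8 → sum 22
12 8 -4 → sum 16
8 -4 3 → sum 7
-4 3 4 → sum 3
3 4 8 → sum 15
4 8 2 → sum 14
8 2 -3 → sum 7
2 -3 8 → sum 7
-3 8 -9 → sum -4
8 -9 -8 → sum -9

3, 24, 22, 16, 7, 3, 15, 14, 7, 7, -4, -9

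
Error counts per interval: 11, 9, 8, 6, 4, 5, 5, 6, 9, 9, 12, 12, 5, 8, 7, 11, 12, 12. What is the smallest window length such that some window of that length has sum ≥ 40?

Extend right; whenever the sum reaches 40, record the length and shrink from the left:
add 11: running sum 11 < 40
add 9: running sum 20 < 40
add 8: running sum 28 < 40
add 6: running sum 34 < 40
add 4: running sum 38 < 40
add 5: shortest ending here [11, 9, 8, 6, 4, 5] sum 43, len 6
add 5: shortest ending here [11, 9, 8, 6, 4, 5, 5] sum 48, len 7
add 6: shortest ending here [9, 8, 6, 4, 5, 5, 6] sum 43, len 7
add 9: shortest ending here [8, 6, 4, 5, 5, 6, 9] sum 43, len 7
add 9: shortest ending here [6, 4, 5, 5, 6, 9, 9] sum 44, len 7
add 12: shortest ending here [5, 6, 9, 9, 12] sum 41, len 5
add 12: shortest ending here [9, 9, 12, 12] sum 42, len 4
add 5: shortest ending here [9, 9, 12, 12, 5] sum 47, len 5
add 8: shortest ending here [9, 12, 12, 5, 8] sum 46, len 5
add 7: shortest ending here [12, 12, 5, 8, 7] sum 44, len 5
add 11: shortest ending here [12, 5, 8, 7, 11] sum 43, len 5
add 12: shortest ending here [5, 8, 7, 11, 12] sum 43, len 5
add 12: shortest ending here [7, 11, 12, 12] sum 42, len 4
Shortest qualifying length: 4.

4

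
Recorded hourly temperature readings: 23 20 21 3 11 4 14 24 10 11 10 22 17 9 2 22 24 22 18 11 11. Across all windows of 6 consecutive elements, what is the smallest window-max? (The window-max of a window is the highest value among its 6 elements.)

(23, 20, 21, 3, 11, 4) → max 23
(20, 21, 3, 11, 4, 14) → max 21
(21, 3, 11, 4, 14, 24) → max 24
(3, 11, 4, 14, 24, 10) → max 24
(11, 4, 14, 24, 10, 11) → max 24
(4, 14, 24, 10, 11, 10) → max 24
(14, 24, 10, 11, 10, 22) → max 24
(24, 10, 11, 10, 22, 17) → max 24
(10, 11, 10, 22, 17, 9) → max 22
(11, 10, 22, 17, 9, 2) → max 22
(10, 22, 17, 9, 2, 22) → max 22
(22, 17, 9, 2, 22, 24) → max 24
(17, 9, 2, 22, 24, 22) → max 24
(9, 2, 22, 24, 22, 18) → max 24
(2, 22, 24, 22, 18, 11) → max 24
(22, 24, 22, 18, 11, 11) → max 24
Smallest of these is 21.

21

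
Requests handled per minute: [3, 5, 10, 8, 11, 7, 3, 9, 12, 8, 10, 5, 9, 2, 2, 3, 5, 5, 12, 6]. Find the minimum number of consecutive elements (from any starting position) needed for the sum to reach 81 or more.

10

add 3: running sum 3 < 81
add 5: running sum 8 < 81
add 10: running sum 18 < 81
add 8: running sum 26 < 81
add 11: running sum 37 < 81
add 7: running sum 44 < 81
add 3: running sum 47 < 81
add 9: running sum 56 < 81
add 12: running sum 68 < 81
add 8: running sum 76 < 81
end 10: [5, 10, 8, 11, 7, 3, 9, 12, 8, 10] sum 83, len 10
end 11: [10, 8, 11, 7, 3, 9, 12, 8, 10, 5] sum 83, len 10
end 12: [8, 11, 7, 3, 9, 12, 8, 10, 5, 9] sum 82, len 10
end 13: [8, 11, 7, 3, 9, 12, 8, 10, 5, 9, 2] sum 84, len 11
end 14: [8, 11, 7, 3, 9, 12, 8, 10, 5, 9, 2, 2] sum 86, len 12
end 15: [11, 7, 3, 9, 12, 8, 10, 5, 9, 2, 2, 3] sum 81, len 12
end 16: [11, 7, 3, 9, 12, 8, 10, 5, 9, 2, 2, 3, 5] sum 86, len 13
end 17: [11, 7, 3, 9, 12, 8, 10, 5, 9, 2, 2, 3, 5, 5] sum 91, len 14
end 18: [9, 12, 8, 10, 5, 9, 2, 2, 3, 5, 5, 12] sum 82, len 12
end 19: [9, 12, 8, 10, 5, 9, 2, 2, 3, 5, 5, 12, 6] sum 88, len 13
Shortest qualifying length: 10.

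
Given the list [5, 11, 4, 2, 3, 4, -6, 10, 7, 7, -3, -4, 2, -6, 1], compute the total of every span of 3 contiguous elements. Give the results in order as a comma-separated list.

20, 17, 9, 9, 1, 8, 11, 24, 11, 0, -5, -8, -3

[5, 11, 4] → sum 20
[11, 4, 2] → sum 17
[4, 2, 3] → sum 9
[2, 3, 4] → sum 9
[3, 4, -6] → sum 1
[4, -6, 10] → sum 8
[-6, 10, 7] → sum 11
[10, 7, 7] → sum 24
[7, 7, -3] → sum 11
[7, -3, -4] → sum 0
[-3, -4, 2] → sum -5
[-4, 2, -6] → sum -8
[2, -6, 1] → sum -3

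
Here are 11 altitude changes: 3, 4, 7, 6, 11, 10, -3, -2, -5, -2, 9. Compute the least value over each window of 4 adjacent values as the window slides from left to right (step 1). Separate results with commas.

Sliding a size-4 window across the 11 values:
(3, 4, 7, 6) → min 3
(4, 7, 6, 11) → min 4
(7, 6, 11, 10) → min 6
(6, 11, 10, -3) → min -3
(11, 10, -3, -2) → min -3
(10, -3, -2, -5) → min -5
(-3, -2, -5, -2) → min -5
(-2, -5, -2, 9) → min -5

3, 4, 6, -3, -3, -5, -5, -5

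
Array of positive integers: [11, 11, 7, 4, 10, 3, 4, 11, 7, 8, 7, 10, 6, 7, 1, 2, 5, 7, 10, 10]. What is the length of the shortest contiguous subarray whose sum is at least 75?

10

add 11: running sum 11 < 75
add 11: running sum 22 < 75
add 7: running sum 29 < 75
add 4: running sum 33 < 75
add 10: running sum 43 < 75
add 3: running sum 46 < 75
add 4: running sum 50 < 75
add 11: running sum 61 < 75
add 7: running sum 68 < 75
end 9: [11, 11, 7, 4, 10, 3, 4, 11, 7, 8] sum 76, len 10
end 10: [11, 11, 7, 4, 10, 3, 4, 11, 7, 8, 7] sum 83, len 11
end 11: [11, 7, 4, 10, 3, 4, 11, 7, 8, 7, 10] sum 82, len 11
end 12: [7, 4, 10, 3, 4, 11, 7, 8, 7, 10, 6] sum 77, len 11
end 13: [4, 10, 3, 4, 11, 7, 8, 7, 10, 6, 7] sum 77, len 11
end 14: [4, 10, 3, 4, 11, 7, 8, 7, 10, 6, 7, 1] sum 78, len 12
end 15: [10, 3, 4, 11, 7, 8, 7, 10, 6, 7, 1, 2] sum 76, len 12
end 16: [10, 3, 4, 11, 7, 8, 7, 10, 6, 7, 1, 2, 5] sum 81, len 13
end 17: [4, 11, 7, 8, 7, 10, 6, 7, 1, 2, 5, 7] sum 75, len 12
end 18: [11, 7, 8, 7, 10, 6, 7, 1, 2, 5, 7, 10] sum 81, len 12
end 19: [7, 8, 7, 10, 6, 7, 1, 2, 5, 7, 10, 10] sum 80, len 12
Shortest qualifying length: 10.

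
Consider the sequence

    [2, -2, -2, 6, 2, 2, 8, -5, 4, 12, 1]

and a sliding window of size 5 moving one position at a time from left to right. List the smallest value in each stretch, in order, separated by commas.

2 -2 -2 6 2 → min -2
-2 -2 6 2 2 → min -2
-2 6 2 2 8 → min -2
6 2 2 8 -5 → min -5
2 2 8 -5 4 → min -5
2 8 -5 4 12 → min -5
8 -5 4 12 1 → min -5

-2, -2, -2, -5, -5, -5, -5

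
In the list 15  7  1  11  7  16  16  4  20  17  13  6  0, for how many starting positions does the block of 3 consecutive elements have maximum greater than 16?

4

[15, 7, 1] → max 15
[7, 1, 11] → max 11
[1, 11, 7] → max 11
[11, 7, 16] → max 16
[7, 16, 16] → max 16
[16, 16, 4] → max 16
[16, 4, 20] → max 20  > 16 ✓
[4, 20, 17] → max 20  > 16 ✓
[20, 17, 13] → max 20  > 16 ✓
[17, 13, 6] → max 17  > 16 ✓
[13, 6, 0] → max 13
4 windows satisfy the condition.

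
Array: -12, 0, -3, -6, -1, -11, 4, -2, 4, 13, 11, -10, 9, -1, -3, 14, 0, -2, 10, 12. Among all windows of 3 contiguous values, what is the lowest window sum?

-18

(-12, 0, -3) → sum -15
(0, -3, -6) → sum -9
(-3, -6, -1) → sum -10
(-6, -1, -11) → sum -18
(-1, -11, 4) → sum -8
(-11, 4, -2) → sum -9
(4, -2, 4) → sum 6
(-2, 4, 13) → sum 15
(4, 13, 11) → sum 28
(13, 11, -10) → sum 14
(11, -10, 9) → sum 10
(-10, 9, -1) → sum -2
(9, -1, -3) → sum 5
(-1, -3, 14) → sum 10
(-3, 14, 0) → sum 11
(14, 0, -2) → sum 12
(0, -2, 10) → sum 8
(-2, 10, 12) → sum 20
Lowest of these is -18.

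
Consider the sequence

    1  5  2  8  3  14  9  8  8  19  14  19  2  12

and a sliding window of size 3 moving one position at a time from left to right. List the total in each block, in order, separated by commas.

1 5 2 → sum 8
5 2 8 → sum 15
2 8 3 → sum 13
8 3 14 → sum 25
3 14 9 → sum 26
14 9 8 → sum 31
9 8 8 → sum 25
8 8 19 → sum 35
8 19 14 → sum 41
19 14 19 → sum 52
14 19 2 → sum 35
19 2 12 → sum 33

8, 15, 13, 25, 26, 31, 25, 35, 41, 52, 35, 33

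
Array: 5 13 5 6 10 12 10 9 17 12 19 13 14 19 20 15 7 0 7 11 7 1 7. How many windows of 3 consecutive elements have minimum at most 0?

3

5 13 5 → min 5
13 5 6 → min 5
5 6 10 → min 5
6 10 12 → min 6
10 12 10 → min 10
12 10 9 → min 9
10 9 17 → min 9
9 17 12 → min 9
17 12 19 → min 12
12 19 13 → min 12
19 13 14 → min 13
13 14 19 → min 13
14 19 20 → min 14
19 20 15 → min 15
20 15 7 → min 7
15 7 0 → min 0  ≤ 0 ✓
7 0 7 → min 0  ≤ 0 ✓
0 7 11 → min 0  ≤ 0 ✓
7 11 7 → min 7
11 7 1 → min 1
7 1 7 → min 1
3 windows satisfy the condition.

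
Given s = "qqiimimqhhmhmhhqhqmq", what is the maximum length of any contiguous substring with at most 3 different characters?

14

add q: window [q] (1 distinct), len 1
add q: window [q, q] (1 distinct), len 2
add i: window [q, q, i] (2 distinct), len 3
add i: window [q, q, i, i] (2 distinct), len 4
add m: window [q, q, i, i, m] (3 distinct), len 5
add i: window [q, q, i, i, m, i] (3 distinct), len 6
add m: window [q, q, i, i, m, i, m] (3 distinct), len 7
add q: window [q, q, i, i, m, i, m, q] (3 distinct), len 8
add h: window [m, q, h] (3 distinct), len 3
add h: window [m, q, h, h] (3 distinct), len 4
add m: window [m, q, h, h, m] (3 distinct), len 5
add h: window [m, q, h, h, m, h] (3 distinct), len 6
add m: window [m, q, h, h, m, h, m] (3 distinct), len 7
add h: window [m, q, h, h, m, h, m, h] (3 distinct), len 8
add h: window [m, q, h, h, m, h, m, h, h] (3 distinct), len 9
add q: window [m, q, h, h, m, h, m, h, h, q] (3 distinct), len 10
add h: window [m, q, h, h, m, h, m, h, h, q, h] (3 distinct), len 11
add q: window [m, q, h, h, m, h, m, h, h, q, h, q] (3 distinct), len 12
add m: window [m, q, h, h, m, h, m, h, h, q, h, q, m] (3 distinct), len 13
add q: window [m, q, h, h, m, h, m, h, h, q, h, q, m, q] (3 distinct), len 14
Longest length with ≤3 distinct: 14.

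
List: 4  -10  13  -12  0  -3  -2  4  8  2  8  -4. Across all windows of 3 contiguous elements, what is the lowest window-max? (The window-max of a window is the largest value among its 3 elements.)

Each size-3 window and its max:
4 -10 13 → max 13
-10 13 -12 → max 13
13 -12 0 → max 13
-12 0 -3 → max 0
0 -3 -2 → max 0
-3 -2 4 → max 4
-2 4 8 → max 8
4 8 2 → max 8
8 2 8 → max 8
2 8 -4 → max 8
Lowest of these is 0.

0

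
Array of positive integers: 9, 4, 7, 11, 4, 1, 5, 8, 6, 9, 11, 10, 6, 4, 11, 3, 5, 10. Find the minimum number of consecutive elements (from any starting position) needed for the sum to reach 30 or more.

add 9: running sum 9 < 30
add 4: running sum 13 < 30
add 7: running sum 20 < 30
add 11: shortest ending here [9, 4, 7, 11] sum 31, len 4
add 4: shortest ending here [9, 4, 7, 11, 4] sum 35, len 5
add 1: shortest ending here [9, 4, 7, 11, 4, 1] sum 36, len 6
add 5: shortest ending here [4, 7, 11, 4, 1, 5] sum 32, len 6
add 8: shortest ending here [7, 11, 4, 1, 5, 8] sum 36, len 6
add 6: shortest ending here [11, 4, 1, 5, 8, 6] sum 35, len 6
add 9: shortest ending here [4, 1, 5, 8, 6, 9] sum 33, len 6
add 11: shortest ending here [8, 6, 9, 11] sum 34, len 4
add 10: shortest ending here [9, 11, 10] sum 30, len 3
add 6: shortest ending here [9, 11, 10, 6] sum 36, len 4
add 4: shortest ending here [11, 10, 6, 4] sum 31, len 4
add 11: shortest ending here [10, 6, 4, 11] sum 31, len 4
add 3: shortest ending here [10, 6, 4, 11, 3] sum 34, len 5
add 5: shortest ending here [10, 6, 4, 11, 3, 5] sum 39, len 6
add 10: shortest ending here [4, 11, 3, 5, 10] sum 33, len 5
Shortest qualifying length: 3.

3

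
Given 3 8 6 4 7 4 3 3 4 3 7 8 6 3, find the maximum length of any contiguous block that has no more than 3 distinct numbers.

add 3: window [3] (1 distinct), len 1
add 8: window [3, 8] (2 distinct), len 2
add 6: window [3, 8, 6] (3 distinct), len 3
add 4: window [8, 6, 4] (3 distinct), len 3
add 7: window [6, 4, 7] (3 distinct), len 3
add 4: window [6, 4, 7, 4] (3 distinct), len 4
add 3: window [4, 7, 4, 3] (3 distinct), len 4
add 3: window [4, 7, 4, 3, 3] (3 distinct), len 5
add 4: window [4, 7, 4, 3, 3, 4] (3 distinct), len 6
add 3: window [4, 7, 4, 3, 3, 4, 3] (3 distinct), len 7
add 7: window [4, 7, 4, 3, 3, 4, 3, 7] (3 distinct), len 8
add 8: window [3, 7, 8] (3 distinct), len 3
add 6: window [7, 8, 6] (3 distinct), len 3
add 3: window [8, 6, 3] (3 distinct), len 3
Longest length with ≤3 distinct: 8.

8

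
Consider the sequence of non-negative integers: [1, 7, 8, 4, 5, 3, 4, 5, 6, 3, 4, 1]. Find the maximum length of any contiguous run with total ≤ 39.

Extend to the right; shrink from the left whenever the sum exceeds 39:
add 1: [1] sum 1, len 1
add 7: [1, 7] sum 8, len 2
add 8: [1, 7, 8] sum 16, len 3
add 4: [1, 7, 8, 4] sum 20, len 4
add 5: [1, 7, 8, 4, 5] sum 25, len 5
add 3: [1, 7, 8, 4, 5, 3] sum 28, len 6
add 4: [1, 7, 8, 4, 5, 3, 4] sum 32, len 7
add 5: [1, 7, 8, 4, 5, 3, 4, 5] sum 37, len 8
add 6: [8, 4, 5, 3, 4, 5, 6] sum 35, len 7
add 3: [8, 4, 5, 3, 4, 5, 6, 3] sum 38, len 8
add 4: [4, 5, 3, 4, 5, 6, 3, 4] sum 34, len 8
add 1: [4, 5, 3, 4, 5, 6, 3, 4, 1] sum 35, len 9
Longest length seen: 9.

9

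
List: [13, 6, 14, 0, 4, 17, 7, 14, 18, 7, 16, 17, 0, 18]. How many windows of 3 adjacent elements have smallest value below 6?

[13, 6, 14] → min 6
[6, 14, 0] → min 0  < 6 ✓
[14, 0, 4] → min 0  < 6 ✓
[0, 4, 17] → min 0  < 6 ✓
[4, 17, 7] → min 4  < 6 ✓
[17, 7, 14] → min 7
[7, 14, 18] → min 7
[14, 18, 7] → min 7
[18, 7, 16] → min 7
[7, 16, 17] → min 7
[16, 17, 0] → min 0  < 6 ✓
[17, 0, 18] → min 0  < 6 ✓
6 windows satisfy the condition.

6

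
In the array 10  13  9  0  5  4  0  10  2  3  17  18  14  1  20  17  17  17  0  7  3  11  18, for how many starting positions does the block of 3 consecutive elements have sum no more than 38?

(10, 13, 9) → sum 32  ≤ 38 ✓
(13, 9, 0) → sum 22  ≤ 38 ✓
(9, 0, 5) → sum 14  ≤ 38 ✓
(0, 5, 4) → sum 9  ≤ 38 ✓
(5, 4, 0) → sum 9  ≤ 38 ✓
(4, 0, 10) → sum 14  ≤ 38 ✓
(0, 10, 2) → sum 12  ≤ 38 ✓
(10, 2, 3) → sum 15  ≤ 38 ✓
(2, 3, 17) → sum 22  ≤ 38 ✓
(3, 17, 18) → sum 38  ≤ 38 ✓
(17, 18, 14) → sum 49
(18, 14, 1) → sum 33  ≤ 38 ✓
(14, 1, 20) → sum 35  ≤ 38 ✓
(1, 20, 17) → sum 38  ≤ 38 ✓
(20, 17, 17) → sum 54
(17, 17, 17) → sum 51
(17, 17, 0) → sum 34  ≤ 38 ✓
(17, 0, 7) → sum 24  ≤ 38 ✓
(0, 7, 3) → sum 10  ≤ 38 ✓
(7, 3, 11) → sum 21  ≤ 38 ✓
(3, 11, 18) → sum 32  ≤ 38 ✓
18 windows satisfy the condition.

18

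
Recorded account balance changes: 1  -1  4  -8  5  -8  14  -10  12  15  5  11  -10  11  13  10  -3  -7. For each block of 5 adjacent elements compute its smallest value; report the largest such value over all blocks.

-7

Each size-5 window and its min:
1 -1 4 -8 5 → min -8
-1 4 -8 5 -8 → min -8
4 -8 5 -8 14 → min -8
-8 5 -8 14 -10 → min -10
5 -8 14 -10 12 → min -10
-8 14 -10 12 15 → min -10
14 -10 12 15 5 → min -10
-10 12 15 5 11 → min -10
12 15 5 11 -10 → min -10
15 5 11 -10 11 → min -10
5 11 -10 11 13 → min -10
11 -10 11 13 10 → min -10
-10 11 13 10 -3 → min -10
11 13 10 -3 -7 → min -7
Largest of these is -7.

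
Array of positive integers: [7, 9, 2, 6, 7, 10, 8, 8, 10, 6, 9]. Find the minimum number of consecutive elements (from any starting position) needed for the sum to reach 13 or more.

add 7: running sum 7 < 13
add 9: shortest ending here [7, 9] sum 16, len 2
add 2: shortest ending here [7, 9, 2] sum 18, len 3
add 6: shortest ending here [9, 2, 6] sum 17, len 3
add 7: shortest ending here [6, 7] sum 13, len 2
add 10: shortest ending here [7, 10] sum 17, len 2
add 8: shortest ending here [10, 8] sum 18, len 2
add 8: shortest ending here [8, 8] sum 16, len 2
add 10: shortest ending here [8, 10] sum 18, len 2
add 6: shortest ending here [10, 6] sum 16, len 2
add 9: shortest ending here [6, 9] sum 15, len 2
Shortest qualifying length: 2.

2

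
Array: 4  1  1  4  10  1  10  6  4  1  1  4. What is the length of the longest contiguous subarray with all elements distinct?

4

[4] len 1
[4, 1] len 2
[1] len 1
[1, 4] len 2
[1, 4, 10] len 3
[4, 10, 1] len 3
[1, 10] len 2
[1, 10, 6] len 3
[1, 10, 6, 4] len 4
[10, 6, 4, 1] len 4
[1] len 1
[1, 4] len 2
Longest all-distinct length: 4.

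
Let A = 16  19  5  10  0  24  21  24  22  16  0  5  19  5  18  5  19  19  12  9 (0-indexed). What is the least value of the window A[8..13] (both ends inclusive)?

0

Elements at indices 8..13: 22, 16, 0, 5, 19, 5
min(22, 16, 0, 5, 19, 5) = 0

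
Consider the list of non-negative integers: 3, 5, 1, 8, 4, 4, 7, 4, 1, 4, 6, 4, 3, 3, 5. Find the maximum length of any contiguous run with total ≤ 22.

Extend to the right; shrink from the left whenever the sum exceeds 22:
add 3: [3] sum 3, len 1
add 5: [3, 5] sum 8, len 2
add 1: [3, 5, 1] sum 9, len 3
add 8: [3, 5, 1, 8] sum 17, len 4
add 4: [3, 5, 1, 8, 4] sum 21, len 5
add 4: [5, 1, 8, 4, 4] sum 22, len 5
add 7: [4, 4, 7] sum 15, len 3
add 4: [4, 4, 7, 4] sum 19, len 4
add 1: [4, 4, 7, 4, 1] sum 20, len 5
add 4: [4, 7, 4, 1, 4] sum 20, len 5
add 6: [7, 4, 1, 4, 6] sum 22, len 5
add 4: [4, 1, 4, 6, 4] sum 19, len 5
add 3: [4, 1, 4, 6, 4, 3] sum 22, len 6
add 3: [1, 4, 6, 4, 3, 3] sum 21, len 6
add 5: [6, 4, 3, 3, 5] sum 21, len 5
Longest length seen: 6.

6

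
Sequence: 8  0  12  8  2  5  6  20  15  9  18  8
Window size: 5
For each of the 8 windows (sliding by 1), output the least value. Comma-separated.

0, 0, 2, 2, 2, 5, 6, 8

(8, 0, 12, 8, 2) → min 0
(0, 12, 8, 2, 5) → min 0
(12, 8, 2, 5, 6) → min 2
(8, 2, 5, 6, 20) → min 2
(2, 5, 6, 20, 15) → min 2
(5, 6, 20, 15, 9) → min 5
(6, 20, 15, 9, 18) → min 6
(20, 15, 9, 18, 8) → min 8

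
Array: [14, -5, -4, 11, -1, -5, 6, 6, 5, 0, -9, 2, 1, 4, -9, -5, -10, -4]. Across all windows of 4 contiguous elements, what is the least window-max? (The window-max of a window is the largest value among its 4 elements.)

(14, -5, -4, 11) → max 14
(-5, -4, 11, -1) → max 11
(-4, 11, -1, -5) → max 11
(11, -1, -5, 6) → max 11
(-1, -5, 6, 6) → max 6
(-5, 6, 6, 5) → max 6
(6, 6, 5, 0) → max 6
(6, 5, 0, -9) → max 6
(5, 0, -9, 2) → max 5
(0, -9, 2, 1) → max 2
(-9, 2, 1, 4) → max 4
(2, 1, 4, -9) → max 4
(1, 4, -9, -5) → max 4
(4, -9, -5, -10) → max 4
(-9, -5, -10, -4) → max -4
Least of these is -4.

-4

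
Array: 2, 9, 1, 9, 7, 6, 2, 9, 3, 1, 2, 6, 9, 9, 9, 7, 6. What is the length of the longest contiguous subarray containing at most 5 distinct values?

[2] 1 distinct, len 1
[2, 9] 2 distinct, len 2
[2, 9, 1] 3 distinct, len 3
[2, 9, 1, 9] 3 distinct, len 4
[2, 9, 1, 9, 7] 4 distinct, len 5
[2, 9, 1, 9, 7, 6] 5 distinct, len 6
[2, 9, 1, 9, 7, 6, 2] 5 distinct, len 7
[2, 9, 1, 9, 7, 6, 2, 9] 5 distinct, len 8
[9, 7, 6, 2, 9, 3] 5 distinct, len 6
[6, 2, 9, 3, 1] 5 distinct, len 5
[6, 2, 9, 3, 1, 2] 5 distinct, len 6
[6, 2, 9, 3, 1, 2, 6] 5 distinct, len 7
[6, 2, 9, 3, 1, 2, 6, 9] 5 distinct, len 8
[6, 2, 9, 3, 1, 2, 6, 9, 9] 5 distinct, len 9
[6, 2, 9, 3, 1, 2, 6, 9, 9, 9] 5 distinct, len 10
[1, 2, 6, 9, 9, 9, 7] 5 distinct, len 7
[1, 2, 6, 9, 9, 9, 7, 6] 5 distinct, len 8
Longest length with ≤5 distinct: 10.

10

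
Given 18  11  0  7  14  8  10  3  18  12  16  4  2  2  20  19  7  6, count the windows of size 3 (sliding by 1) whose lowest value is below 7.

18 11 0 → min 0  < 7 ✓
11 0 7 → min 0  < 7 ✓
0 7 14 → min 0  < 7 ✓
7 14 8 → min 7
14 8 10 → min 8
8 10 3 → min 3  < 7 ✓
10 3 18 → min 3  < 7 ✓
3 18 12 → min 3  < 7 ✓
18 12 16 → min 12
12 16 4 → min 4  < 7 ✓
16 4 2 → min 2  < 7 ✓
4 2 2 → min 2  < 7 ✓
2 2 20 → min 2  < 7 ✓
2 20 19 → min 2  < 7 ✓
20 19 7 → min 7
19 7 6 → min 6  < 7 ✓
12 windows satisfy the condition.

12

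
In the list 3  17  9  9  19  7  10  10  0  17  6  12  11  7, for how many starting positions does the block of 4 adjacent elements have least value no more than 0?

3 17 9 9 → min 3
17 9 9 19 → min 9
9 9 19 7 → min 7
9 19 7 10 → min 7
19 7 10 10 → min 7
7 10 10 0 → min 0  ≤ 0 ✓
10 10 0 17 → min 0  ≤ 0 ✓
10 0 17 6 → min 0  ≤ 0 ✓
0 17 6 12 → min 0  ≤ 0 ✓
17 6 12 11 → min 6
6 12 11 7 → min 6
4 windows satisfy the condition.

4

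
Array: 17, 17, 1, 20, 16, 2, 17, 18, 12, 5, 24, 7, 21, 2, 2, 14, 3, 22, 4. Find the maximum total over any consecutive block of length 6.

87

Each size-6 window and its sum:
17 17 1 20 16 2 → sum 73
17 1 20 16 2 17 → sum 73
1 20 16 2 17 18 → sum 74
20 16 2 17 18 12 → sum 85
16 2 17 18 12 5 → sum 70
2 17 18 12 5 24 → sum 78
17 18 12 5 24 7 → sum 83
18 12 5 24 7 21 → sum 87
12 5 24 7 21 2 → sum 71
5 24 7 21 2 2 → sum 61
24 7 21 2 2 14 → sum 70
7 21 2 2 14 3 → sum 49
21 2 2 14 3 22 → sum 64
2 2 14 3 22 4 → sum 47
Maximum of these is 87.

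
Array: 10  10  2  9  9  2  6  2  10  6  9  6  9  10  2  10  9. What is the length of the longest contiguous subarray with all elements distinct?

[10] len 1
[10] len 1
[10, 2] len 2
[10, 2, 9] len 3
[9] len 1
[9, 2] len 2
[9, 2, 6] len 3
[6, 2] len 2
[6, 2, 10] len 3
[2, 10, 6] len 3
[2, 10, 6, 9] len 4
[9, 6] len 2
[6, 9] len 2
[6, 9, 10] len 3
[6, 9, 10, 2] len 4
[2, 10] len 2
[2, 10, 9] len 3
Longest all-distinct length: 4.

4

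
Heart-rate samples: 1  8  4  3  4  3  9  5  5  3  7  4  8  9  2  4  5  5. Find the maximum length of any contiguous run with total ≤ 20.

5

Extend to the right; shrink from the left whenever the sum exceeds 20:
→ 1: sum 1, len 1
→ 8: sum 9, len 2
→ 4: sum 13, len 3
→ 3: sum 16, len 4
→ 4: sum 20, len 5
→ 3 (dropped 1, 8): sum 14, len 4
→ 9 (dropped 4): sum 19, len 4
→ 5 (dropped 3, 4): sum 17, len 3
→ 5 (dropped 3): sum 19, len 3
→ 3 (dropped 9): sum 13, len 3
→ 7: sum 20, len 4
→ 4 (dropped 5): sum 19, len 4
→ 8 (dropped 5, 3): sum 19, len 3
→ 9 (dropped 7, 4): sum 17, len 2
→ 2: sum 19, len 3
→ 4 (dropped 8): sum 15, len 3
→ 5: sum 20, len 4
→ 5 (dropped 9): sum 16, len 4
Longest length seen: 5.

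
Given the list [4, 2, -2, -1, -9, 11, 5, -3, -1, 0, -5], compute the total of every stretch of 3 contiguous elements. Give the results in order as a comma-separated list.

Sliding a size-3 window across the 11 values:
4 2 -2 → sum 4
2 -2 -1 → sum -1
-2 -1 -9 → sum -12
-1 -9 11 → sum 1
-9 11 5 → sum 7
11 5 -3 → sum 13
5 -3 -1 → sum 1
-3 -1 0 → sum -4
-1 0 -5 → sum -6

4, -1, -12, 1, 7, 13, 1, -4, -6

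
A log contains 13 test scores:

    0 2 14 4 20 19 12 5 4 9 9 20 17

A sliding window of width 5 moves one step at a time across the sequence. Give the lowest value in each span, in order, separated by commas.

0, 2, 4, 4, 4, 4, 4, 4, 4

0 2 14 4 20 → min 0
2 14 4 20 19 → min 2
14 4 20 19 12 → min 4
4 20 19 12 5 → min 4
20 19 12 5 4 → min 4
19 12 5 4 9 → min 4
12 5 4 9 9 → min 4
5 4 9 9 20 → min 4
4 9 9 20 17 → min 4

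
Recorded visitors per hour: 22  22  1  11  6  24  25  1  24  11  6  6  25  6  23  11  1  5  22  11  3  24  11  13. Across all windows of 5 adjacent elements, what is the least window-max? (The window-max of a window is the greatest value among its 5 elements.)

22

22 22 1 11 6 → max 22
22 1 11 6 24 → max 24
1 11 6 24 25 → max 25
11 6 24 25 1 → max 25
6 24 25 1 24 → max 25
24 25 1 24 11 → max 25
25 1 24 11 6 → max 25
1 24 11 6 6 → max 24
24 11 6 6 25 → max 25
11 6 6 25 6 → max 25
6 6 25 6 23 → max 25
6 25 6 23 11 → max 25
25 6 23 11 1 → max 25
6 23 11 1 5 → max 23
23 11 1 5 22 → max 23
11 1 5 22 11 → max 22
1 5 22 11 3 → max 22
5 22 11 3 24 → max 24
22 11 3 24 11 → max 24
11 3 24 11 13 → max 24
Least of these is 22.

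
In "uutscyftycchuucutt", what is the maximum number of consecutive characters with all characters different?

[u] len 1
[u] len 1
[u, t] len 2
[u, t, s] len 3
[u, t, s, c] len 4
[u, t, s, c, y] len 5
[u, t, s, c, y, f] len 6
[s, c, y, f, t] len 5
[f, t, y] len 3
[f, t, y, c] len 4
[c] len 1
[c, h] len 2
[c, h, u] len 3
[u] len 1
[u, c] len 2
[c, u] len 2
[c, u, t] len 3
[t] len 1
Longest all-distinct length: 6.

6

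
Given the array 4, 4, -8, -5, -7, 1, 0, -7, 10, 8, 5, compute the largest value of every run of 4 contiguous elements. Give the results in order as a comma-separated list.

(4, 4, -8, -5) → max 4
(4, -8, -5, -7) → max 4
(-8, -5, -7, 1) → max 1
(-5, -7, 1, 0) → max 1
(-7, 1, 0, -7) → max 1
(1, 0, -7, 10) → max 10
(0, -7, 10, 8) → max 10
(-7, 10, 8, 5) → max 10

4, 4, 1, 1, 1, 10, 10, 10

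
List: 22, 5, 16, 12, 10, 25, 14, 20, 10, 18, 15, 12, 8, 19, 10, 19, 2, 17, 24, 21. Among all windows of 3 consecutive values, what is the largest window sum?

62

[22, 5, 16] → sum 43
[5, 16, 12] → sum 33
[16, 12, 10] → sum 38
[12, 10, 25] → sum 47
[10, 25, 14] → sum 49
[25, 14, 20] → sum 59
[14, 20, 10] → sum 44
[20, 10, 18] → sum 48
[10, 18, 15] → sum 43
[18, 15, 12] → sum 45
[15, 12, 8] → sum 35
[12, 8, 19] → sum 39
[8, 19, 10] → sum 37
[19, 10, 19] → sum 48
[10, 19, 2] → sum 31
[19, 2, 17] → sum 38
[2, 17, 24] → sum 43
[17, 24, 21] → sum 62
Largest of these is 62.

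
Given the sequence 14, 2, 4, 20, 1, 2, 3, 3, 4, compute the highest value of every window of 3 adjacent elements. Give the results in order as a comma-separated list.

[14, 2, 4] → max 14
[2, 4, 20] → max 20
[4, 20, 1] → max 20
[20, 1, 2] → max 20
[1, 2, 3] → max 3
[2, 3, 3] → max 3
[3, 3, 4] → max 4

14, 20, 20, 20, 3, 3, 4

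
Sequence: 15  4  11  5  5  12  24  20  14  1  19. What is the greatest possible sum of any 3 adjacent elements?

[15, 4, 11] → sum 30
[4, 11, 5] → sum 20
[11, 5, 5] → sum 21
[5, 5, 12] → sum 22
[5, 12, 24] → sum 41
[12, 24, 20] → sum 56
[24, 20, 14] → sum 58
[20, 14, 1] → sum 35
[14, 1, 19] → sum 34
Greatest of these is 58.

58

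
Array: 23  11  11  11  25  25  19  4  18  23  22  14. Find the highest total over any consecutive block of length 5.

Window sums for each of the 8 positions:
[23, 11, 11, 11, 25] → sum 81
[11, 11, 11, 25, 25] → sum 83
[11, 11, 25, 25, 19] → sum 91
[11, 25, 25, 19, 4] → sum 84
[25, 25, 19, 4, 18] → sum 91
[25, 19, 4, 18, 23] → sum 89
[19, 4, 18, 23, 22] → sum 86
[4, 18, 23, 22, 14] → sum 81
Highest of these is 91.

91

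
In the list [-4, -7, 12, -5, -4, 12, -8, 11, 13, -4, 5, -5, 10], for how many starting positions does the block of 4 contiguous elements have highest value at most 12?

6

[-4, -7, 12, -5] → max 12  ≤ 12 ✓
[-7, 12, -5, -4] → max 12  ≤ 12 ✓
[12, -5, -4, 12] → max 12  ≤ 12 ✓
[-5, -4, 12, -8] → max 12  ≤ 12 ✓
[-4, 12, -8, 11] → max 12  ≤ 12 ✓
[12, -8, 11, 13] → max 13
[-8, 11, 13, -4] → max 13
[11, 13, -4, 5] → max 13
[13, -4, 5, -5] → max 13
[-4, 5, -5, 10] → max 10  ≤ 12 ✓
6 windows satisfy the condition.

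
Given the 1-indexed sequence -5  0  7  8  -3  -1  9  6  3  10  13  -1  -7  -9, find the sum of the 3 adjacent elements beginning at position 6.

Elements at indices 6..8: -1, 9, 6
sum(-1, 9, 6) = 14

14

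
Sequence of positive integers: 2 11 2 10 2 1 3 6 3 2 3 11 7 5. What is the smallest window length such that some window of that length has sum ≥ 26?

add 2: running sum 2 < 26
add 11: running sum 13 < 26
add 2: running sum 15 < 26
add 10: running sum 25 < 26
end 4: [2, 11, 2, 10, 2] sum 27, len 5
end 5: [11, 2, 10, 2, 1] sum 26, len 5
end 6: [11, 2, 10, 2, 1, 3] sum 29, len 6
end 7: [11, 2, 10, 2, 1, 3, 6] sum 35, len 7
end 8: [2, 10, 2, 1, 3, 6, 3] sum 27, len 7
end 9: [10, 2, 1, 3, 6, 3, 2] sum 27, len 7
end 10: [10, 2, 1, 3, 6, 3, 2, 3] sum 30, len 8
end 11: [3, 6, 3, 2, 3, 11] sum 28, len 6
end 12: [3, 2, 3, 11, 7] sum 26, len 5
end 13: [3, 11, 7, 5] sum 26, len 4
Shortest qualifying length: 4.

4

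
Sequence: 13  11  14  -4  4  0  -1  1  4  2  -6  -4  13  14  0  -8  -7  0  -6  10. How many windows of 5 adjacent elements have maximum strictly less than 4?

1

13 11 14 -4 4 → max 14
11 14 -4 4 0 → max 14
14 -4 4 0 -1 → max 14
-4 4 0 -1 1 → max 4
4 0 -1 1 4 → max 4
0 -1 1 4 2 → max 4
-1 1 4 2 -6 → max 4
1 4 2 -6 -4 → max 4
4 2 -6 -4 13 → max 13
2 -6 -4 13 14 → max 14
-6 -4 13 14 0 → max 14
-4 13 14 0 -8 → max 14
13 14 0 -8 -7 → max 14
14 0 -8 -7 0 → max 14
0 -8 -7 0 -6 → max 0  < 4 ✓
-8 -7 0 -6 10 → max 10
1 window satisfy the condition.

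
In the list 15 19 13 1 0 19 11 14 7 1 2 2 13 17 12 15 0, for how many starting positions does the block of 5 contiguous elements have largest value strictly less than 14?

[15, 19, 13, 1, 0] → max 19
[19, 13, 1, 0, 19] → max 19
[13, 1, 0, 19, 11] → max 19
[1, 0, 19, 11, 14] → max 19
[0, 19, 11, 14, 7] → max 19
[19, 11, 14, 7, 1] → max 19
[11, 14, 7, 1, 2] → max 14
[14, 7, 1, 2, 2] → max 14
[7, 1, 2, 2, 13] → max 13  < 14 ✓
[1, 2, 2, 13, 17] → max 17
[2, 2, 13, 17, 12] → max 17
[2, 13, 17, 12, 15] → max 17
[13, 17, 12, 15, 0] → max 17
1 window satisfy the condition.

1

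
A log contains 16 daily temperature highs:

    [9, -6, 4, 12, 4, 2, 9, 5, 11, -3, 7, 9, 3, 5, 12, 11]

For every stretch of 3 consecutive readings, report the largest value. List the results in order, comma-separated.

9, 12, 12, 12, 9, 9, 11, 11, 11, 9, 9, 9, 12, 12

9 -6 4 → max 9
-6 4 12 → max 12
4 12 4 → max 12
12 4 2 → max 12
4 2 9 → max 9
2 9 5 → max 9
9 5 11 → max 11
5 11 -3 → max 11
11 -3 7 → max 11
-3 7 9 → max 9
7 9 3 → max 9
9 3 5 → max 9
3 5 12 → max 12
5 12 11 → max 12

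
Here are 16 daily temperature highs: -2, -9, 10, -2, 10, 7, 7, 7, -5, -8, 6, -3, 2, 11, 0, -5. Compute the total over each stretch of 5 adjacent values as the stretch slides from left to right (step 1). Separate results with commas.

7, 16, 32, 29, 26, 8, 7, -3, -8, 8, 16, 5

Sliding a size-5 window across the 16 values:
(-2, -9, 10, -2, 10) → sum 7
(-9, 10, -2, 10, 7) → sum 16
(10, -2, 10, 7, 7) → sum 32
(-2, 10, 7, 7, 7) → sum 29
(10, 7, 7, 7, -5) → sum 26
(7, 7, 7, -5, -8) → sum 8
(7, 7, -5, -8, 6) → sum 7
(7, -5, -8, 6, -3) → sum -3
(-5, -8, 6, -3, 2) → sum -8
(-8, 6, -3, 2, 11) → sum 8
(6, -3, 2, 11, 0) → sum 16
(-3, 2, 11, 0, -5) → sum 5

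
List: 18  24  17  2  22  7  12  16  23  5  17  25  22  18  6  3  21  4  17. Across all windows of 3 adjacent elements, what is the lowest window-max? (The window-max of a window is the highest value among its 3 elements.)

Each size-3 window and its max:
[18, 24, 17] → max 24
[24, 17, 2] → max 24
[17, 2, 22] → max 22
[2, 22, 7] → max 22
[22, 7, 12] → max 22
[7, 12, 16] → max 16
[12, 16, 23] → max 23
[16, 23, 5] → max 23
[23, 5, 17] → max 23
[5, 17, 25] → max 25
[17, 25, 22] → max 25
[25, 22, 18] → max 25
[22, 18, 6] → max 22
[18, 6, 3] → max 18
[6, 3, 21] → max 21
[3, 21, 4] → max 21
[21, 4, 17] → max 21
Lowest of these is 16.

16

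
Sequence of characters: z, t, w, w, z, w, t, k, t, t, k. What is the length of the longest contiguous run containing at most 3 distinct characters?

7

Extend right; when distinct count exceeds 3, shrink from the left:
add z: window [z] (1 distinct), len 1
add t: window [z, t] (2 distinct), len 2
add w: window [z, t, w] (3 distinct), len 3
add w: window [z, t, w, w] (3 distinct), len 4
add z: window [z, t, w, w, z] (3 distinct), len 5
add w: window [z, t, w, w, z, w] (3 distinct), len 6
add t: window [z, t, w, w, z, w, t] (3 distinct), len 7
add k: window [w, t, k] (3 distinct), len 3
add t: window [w, t, k, t] (3 distinct), len 4
add t: window [w, t, k, t, t] (3 distinct), len 5
add k: window [w, t, k, t, t, k] (3 distinct), len 6
Longest length with ≤3 distinct: 7.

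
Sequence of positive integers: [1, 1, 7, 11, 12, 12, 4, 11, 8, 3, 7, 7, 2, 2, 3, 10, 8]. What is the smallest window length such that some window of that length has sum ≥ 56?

6

add 1: running sum 1 < 56
add 1: running sum 2 < 56
add 7: running sum 9 < 56
add 11: running sum 20 < 56
add 12: running sum 32 < 56
add 12: running sum 44 < 56
add 4: running sum 48 < 56
end 7: [7, 11, 12, 12, 4, 11] sum 57, len 6
end 8: [11, 12, 12, 4, 11, 8] sum 58, len 6
end 9: [11, 12, 12, 4, 11, 8, 3] sum 61, len 7
end 10: [12, 12, 4, 11, 8, 3, 7] sum 57, len 7
end 11: [12, 12, 4, 11, 8, 3, 7, 7] sum 64, len 8
end 12: [12, 12, 4, 11, 8, 3, 7, 7, 2] sum 66, len 9
end 13: [12, 4, 11, 8, 3, 7, 7, 2, 2] sum 56, len 9
end 14: [12, 4, 11, 8, 3, 7, 7, 2, 2, 3] sum 59, len 10
end 15: [4, 11, 8, 3, 7, 7, 2, 2, 3, 10] sum 57, len 10
end 16: [11, 8, 3, 7, 7, 2, 2, 3, 10, 8] sum 61, len 10
Shortest qualifying length: 6.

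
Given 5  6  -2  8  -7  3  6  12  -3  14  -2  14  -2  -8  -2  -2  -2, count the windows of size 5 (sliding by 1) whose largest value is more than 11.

9

[5, 6, -2, 8, -7] → max 8
[6, -2, 8, -7, 3] → max 8
[-2, 8, -7, 3, 6] → max 8
[8, -7, 3, 6, 12] → max 12  > 11 ✓
[-7, 3, 6, 12, -3] → max 12  > 11 ✓
[3, 6, 12, -3, 14] → max 14  > 11 ✓
[6, 12, -3, 14, -2] → max 14  > 11 ✓
[12, -3, 14, -2, 14] → max 14  > 11 ✓
[-3, 14, -2, 14, -2] → max 14  > 11 ✓
[14, -2, 14, -2, -8] → max 14  > 11 ✓
[-2, 14, -2, -8, -2] → max 14  > 11 ✓
[14, -2, -8, -2, -2] → max 14  > 11 ✓
[-2, -8, -2, -2, -2] → max -2
9 windows satisfy the condition.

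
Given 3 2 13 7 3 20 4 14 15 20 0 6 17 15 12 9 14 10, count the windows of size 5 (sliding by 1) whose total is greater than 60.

[3, 2, 13, 7, 3] → sum 28
[2, 13, 7, 3, 20] → sum 45
[13, 7, 3, 20, 4] → sum 47
[7, 3, 20, 4, 14] → sum 48
[3, 20, 4, 14, 15] → sum 56
[20, 4, 14, 15, 20] → sum 73  > 60 ✓
[4, 14, 15, 20, 0] → sum 53
[14, 15, 20, 0, 6] → sum 55
[15, 20, 0, 6, 17] → sum 58
[20, 0, 6, 17, 15] → sum 58
[0, 6, 17, 15, 12] → sum 50
[6, 17, 15, 12, 9] → sum 59
[17, 15, 12, 9, 14] → sum 67  > 60 ✓
[15, 12, 9, 14, 10] → sum 60
2 windows satisfy the condition.

2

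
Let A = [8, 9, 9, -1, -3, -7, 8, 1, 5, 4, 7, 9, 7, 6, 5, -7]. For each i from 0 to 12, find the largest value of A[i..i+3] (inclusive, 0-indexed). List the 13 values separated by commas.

Sliding a size-4 window across the 16 values:
8 9 9 -1 → max 9
9 9 -1 -3 → max 9
9 -1 -3 -7 → max 9
-1 -3 -7 8 → max 8
-3 -7 8 1 → max 8
-7 8 1 5 → max 8
8 1 5 4 → max 8
1 5 4 7 → max 7
5 4 7 9 → max 9
4 7 9 7 → max 9
7 9 7 6 → max 9
9 7 6 5 → max 9
7 6 5 -7 → max 7

9, 9, 9, 8, 8, 8, 8, 7, 9, 9, 9, 9, 7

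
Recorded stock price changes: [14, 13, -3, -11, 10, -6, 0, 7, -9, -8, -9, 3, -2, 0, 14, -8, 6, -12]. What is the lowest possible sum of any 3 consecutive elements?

-26

[14, 13, -3] → sum 24
[13, -3, -11] → sum -1
[-3, -11, 10] → sum -4
[-11, 10, -6] → sum -7
[10, -6, 0] → sum 4
[-6, 0, 7] → sum 1
[0, 7, -9] → sum -2
[7, -9, -8] → sum -10
[-9, -8, -9] → sum -26
[-8, -9, 3] → sum -14
[-9, 3, -2] → sum -8
[3, -2, 0] → sum 1
[-2, 0, 14] → sum 12
[0, 14, -8] → sum 6
[14, -8, 6] → sum 12
[-8, 6, -12] → sum -14
Lowest of these is -26.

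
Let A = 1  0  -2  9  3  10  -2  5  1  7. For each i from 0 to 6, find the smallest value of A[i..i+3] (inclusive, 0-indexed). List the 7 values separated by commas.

-2, -2, -2, -2, -2, -2, -2

(1, 0, -2, 9) → min -2
(0, -2, 9, 3) → min -2
(-2, 9, 3, 10) → min -2
(9, 3, 10, -2) → min -2
(3, 10, -2, 5) → min -2
(10, -2, 5, 1) → min -2
(-2, 5, 1, 7) → min -2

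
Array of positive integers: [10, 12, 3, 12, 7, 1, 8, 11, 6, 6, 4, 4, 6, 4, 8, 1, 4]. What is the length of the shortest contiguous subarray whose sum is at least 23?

3

add 10: running sum 10 < 23
add 12: running sum 22 < 23
add 3: shortest ending here [10, 12, 3] sum 25, len 3
add 12: shortest ending here [12, 3, 12] sum 27, len 3
add 7: shortest ending here [12, 3, 12, 7] sum 34, len 4
add 1: shortest ending here [3, 12, 7, 1] sum 23, len 4
add 8: shortest ending here [12, 7, 1, 8] sum 28, len 4
add 11: shortest ending here [7, 1, 8, 11] sum 27, len 4
add 6: shortest ending here [8, 11, 6] sum 25, len 3
add 6: shortest ending here [11, 6, 6] sum 23, len 3
add 4: shortest ending here [11, 6, 6, 4] sum 27, len 4
add 4: shortest ending here [11, 6, 6, 4, 4] sum 31, len 5
add 6: shortest ending here [6, 6, 4, 4, 6] sum 26, len 5
add 4: shortest ending here [6, 4, 4, 6, 4] sum 24, len 5
add 8: shortest ending here [4, 4, 6, 4, 8] sum 26, len 5
add 1: shortest ending here [4, 6, 4, 8, 1] sum 23, len 5
add 4: shortest ending here [6, 4, 8, 1, 4] sum 23, len 5
Shortest qualifying length: 3.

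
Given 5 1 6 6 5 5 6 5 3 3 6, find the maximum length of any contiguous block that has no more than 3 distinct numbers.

[5] 1 distinct, len 1
[5, 1] 2 distinct, len 2
[5, 1, 6] 3 distinct, len 3
[5, 1, 6, 6] 3 distinct, len 4
[5, 1, 6, 6, 5] 3 distinct, len 5
[5, 1, 6, 6, 5, 5] 3 distinct, len 6
[5, 1, 6, 6, 5, 5, 6] 3 distinct, len 7
[5, 1, 6, 6, 5, 5, 6, 5] 3 distinct, len 8
[6, 6, 5, 5, 6, 5, 3] 3 distinct, len 7
[6, 6, 5, 5, 6, 5, 3, 3] 3 distinct, len 8
[6, 6, 5, 5, 6, 5, 3, 3, 6] 3 distinct, len 9
Longest length with ≤3 distinct: 9.

9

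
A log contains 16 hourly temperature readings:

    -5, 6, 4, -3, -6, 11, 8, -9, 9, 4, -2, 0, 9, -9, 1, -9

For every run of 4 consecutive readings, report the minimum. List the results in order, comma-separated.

-5, -6, -6, -6, -9, -9, -9, -9, -2, -2, -9, -9, -9

[-5, 6, 4, -3] → min -5
[6, 4, -3, -6] → min -6
[4, -3, -6, 11] → min -6
[-3, -6, 11, 8] → min -6
[-6, 11, 8, -9] → min -9
[11, 8, -9, 9] → min -9
[8, -9, 9, 4] → min -9
[-9, 9, 4, -2] → min -9
[9, 4, -2, 0] → min -2
[4, -2, 0, 9] → min -2
[-2, 0, 9, -9] → min -9
[0, 9, -9, 1] → min -9
[9, -9, 1, -9] → min -9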